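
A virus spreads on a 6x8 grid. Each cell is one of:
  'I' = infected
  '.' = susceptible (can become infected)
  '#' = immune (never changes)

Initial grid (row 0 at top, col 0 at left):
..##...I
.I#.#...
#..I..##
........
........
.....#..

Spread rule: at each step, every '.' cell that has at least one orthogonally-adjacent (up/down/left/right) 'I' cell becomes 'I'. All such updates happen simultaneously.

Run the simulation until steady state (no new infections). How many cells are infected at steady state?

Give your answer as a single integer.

Step 0 (initial): 3 infected
Step 1: +9 new -> 12 infected
Step 2: +8 new -> 20 infected
Step 3: +8 new -> 28 infected
Step 4: +6 new -> 34 infected
Step 5: +3 new -> 37 infected
Step 6: +2 new -> 39 infected
Step 7: +1 new -> 40 infected
Step 8: +0 new -> 40 infected

Answer: 40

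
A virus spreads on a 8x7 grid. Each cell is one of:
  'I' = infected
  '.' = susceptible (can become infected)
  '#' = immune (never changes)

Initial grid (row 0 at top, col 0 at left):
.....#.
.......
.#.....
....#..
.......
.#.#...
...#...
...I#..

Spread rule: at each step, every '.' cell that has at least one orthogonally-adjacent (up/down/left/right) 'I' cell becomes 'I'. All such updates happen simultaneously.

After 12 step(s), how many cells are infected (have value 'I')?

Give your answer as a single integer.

Answer: 49

Derivation:
Step 0 (initial): 1 infected
Step 1: +1 new -> 2 infected
Step 2: +2 new -> 4 infected
Step 3: +3 new -> 7 infected
Step 4: +2 new -> 9 infected
Step 5: +4 new -> 13 infected
Step 6: +5 new -> 18 infected
Step 7: +5 new -> 23 infected
Step 8: +9 new -> 32 infected
Step 9: +8 new -> 40 infected
Step 10: +6 new -> 46 infected
Step 11: +2 new -> 48 infected
Step 12: +1 new -> 49 infected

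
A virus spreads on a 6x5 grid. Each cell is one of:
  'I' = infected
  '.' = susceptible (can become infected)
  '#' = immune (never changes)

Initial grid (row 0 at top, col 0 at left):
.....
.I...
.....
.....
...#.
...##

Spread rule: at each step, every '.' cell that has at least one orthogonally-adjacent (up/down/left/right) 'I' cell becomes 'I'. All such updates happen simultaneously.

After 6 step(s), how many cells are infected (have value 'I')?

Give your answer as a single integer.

Answer: 27

Derivation:
Step 0 (initial): 1 infected
Step 1: +4 new -> 5 infected
Step 2: +6 new -> 11 infected
Step 3: +6 new -> 17 infected
Step 4: +6 new -> 23 infected
Step 5: +3 new -> 26 infected
Step 6: +1 new -> 27 infected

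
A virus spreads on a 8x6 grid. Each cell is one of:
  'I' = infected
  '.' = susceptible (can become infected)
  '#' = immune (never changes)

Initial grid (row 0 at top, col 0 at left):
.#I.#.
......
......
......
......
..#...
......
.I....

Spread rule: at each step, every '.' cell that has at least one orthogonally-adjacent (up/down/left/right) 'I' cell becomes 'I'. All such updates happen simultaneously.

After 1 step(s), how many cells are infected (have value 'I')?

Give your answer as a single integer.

Answer: 7

Derivation:
Step 0 (initial): 2 infected
Step 1: +5 new -> 7 infected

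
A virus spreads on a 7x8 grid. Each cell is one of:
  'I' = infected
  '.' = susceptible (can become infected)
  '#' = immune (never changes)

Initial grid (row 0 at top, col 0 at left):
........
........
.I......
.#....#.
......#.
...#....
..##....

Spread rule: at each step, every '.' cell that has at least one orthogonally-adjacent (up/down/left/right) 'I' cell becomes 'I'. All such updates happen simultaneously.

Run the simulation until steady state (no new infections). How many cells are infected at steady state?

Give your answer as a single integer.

Answer: 50

Derivation:
Step 0 (initial): 1 infected
Step 1: +3 new -> 4 infected
Step 2: +6 new -> 10 infected
Step 3: +7 new -> 17 infected
Step 4: +8 new -> 25 infected
Step 5: +7 new -> 32 infected
Step 6: +6 new -> 38 infected
Step 7: +5 new -> 43 infected
Step 8: +4 new -> 47 infected
Step 9: +2 new -> 49 infected
Step 10: +1 new -> 50 infected
Step 11: +0 new -> 50 infected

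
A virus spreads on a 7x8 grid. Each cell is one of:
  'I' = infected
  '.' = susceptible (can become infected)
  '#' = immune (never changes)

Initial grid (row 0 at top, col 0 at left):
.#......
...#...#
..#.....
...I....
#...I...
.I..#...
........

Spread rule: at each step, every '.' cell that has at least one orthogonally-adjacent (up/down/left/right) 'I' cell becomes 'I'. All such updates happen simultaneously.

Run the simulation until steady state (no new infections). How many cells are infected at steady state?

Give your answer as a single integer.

Step 0 (initial): 3 infected
Step 1: +9 new -> 12 infected
Step 2: +9 new -> 21 infected
Step 3: +9 new -> 30 infected
Step 4: +9 new -> 39 infected
Step 5: +7 new -> 46 infected
Step 6: +3 new -> 49 infected
Step 7: +1 new -> 50 infected
Step 8: +0 new -> 50 infected

Answer: 50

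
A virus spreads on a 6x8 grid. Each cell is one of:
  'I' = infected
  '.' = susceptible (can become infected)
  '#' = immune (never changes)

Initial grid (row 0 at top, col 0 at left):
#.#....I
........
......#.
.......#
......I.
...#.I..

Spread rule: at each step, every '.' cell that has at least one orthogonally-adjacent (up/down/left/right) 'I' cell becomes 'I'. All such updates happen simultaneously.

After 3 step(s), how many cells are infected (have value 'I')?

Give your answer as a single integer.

Answer: 21

Derivation:
Step 0 (initial): 3 infected
Step 1: +7 new -> 10 infected
Step 2: +6 new -> 16 infected
Step 3: +5 new -> 21 infected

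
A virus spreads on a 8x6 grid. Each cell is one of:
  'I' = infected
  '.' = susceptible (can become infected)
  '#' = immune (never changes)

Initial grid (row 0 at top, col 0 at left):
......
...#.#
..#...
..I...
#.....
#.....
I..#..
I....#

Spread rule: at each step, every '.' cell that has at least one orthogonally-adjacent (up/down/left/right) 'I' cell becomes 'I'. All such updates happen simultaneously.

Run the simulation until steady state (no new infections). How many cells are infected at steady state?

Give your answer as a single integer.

Answer: 41

Derivation:
Step 0 (initial): 3 infected
Step 1: +5 new -> 8 infected
Step 2: +10 new -> 18 infected
Step 3: +7 new -> 25 infected
Step 4: +8 new -> 33 infected
Step 5: +5 new -> 38 infected
Step 6: +3 new -> 41 infected
Step 7: +0 new -> 41 infected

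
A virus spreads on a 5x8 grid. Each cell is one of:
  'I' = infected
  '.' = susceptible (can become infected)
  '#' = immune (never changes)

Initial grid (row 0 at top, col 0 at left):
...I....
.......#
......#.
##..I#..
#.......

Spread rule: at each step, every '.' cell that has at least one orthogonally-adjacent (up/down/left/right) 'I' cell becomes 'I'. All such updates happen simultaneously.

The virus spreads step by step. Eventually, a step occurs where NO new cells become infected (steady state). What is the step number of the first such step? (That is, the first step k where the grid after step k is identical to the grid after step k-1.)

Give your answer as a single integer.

Answer: 7

Derivation:
Step 0 (initial): 2 infected
Step 1: +6 new -> 8 infected
Step 2: +9 new -> 17 infected
Step 3: +7 new -> 24 infected
Step 4: +7 new -> 31 infected
Step 5: +2 new -> 33 infected
Step 6: +1 new -> 34 infected
Step 7: +0 new -> 34 infected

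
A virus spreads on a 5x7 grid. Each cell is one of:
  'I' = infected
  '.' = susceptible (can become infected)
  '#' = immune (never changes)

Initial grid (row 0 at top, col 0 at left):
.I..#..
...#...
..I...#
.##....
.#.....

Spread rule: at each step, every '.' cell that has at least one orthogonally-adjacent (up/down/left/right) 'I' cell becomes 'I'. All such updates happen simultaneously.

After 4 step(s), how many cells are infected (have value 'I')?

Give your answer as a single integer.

Step 0 (initial): 2 infected
Step 1: +6 new -> 8 infected
Step 2: +5 new -> 13 infected
Step 3: +5 new -> 18 infected
Step 4: +5 new -> 23 infected

Answer: 23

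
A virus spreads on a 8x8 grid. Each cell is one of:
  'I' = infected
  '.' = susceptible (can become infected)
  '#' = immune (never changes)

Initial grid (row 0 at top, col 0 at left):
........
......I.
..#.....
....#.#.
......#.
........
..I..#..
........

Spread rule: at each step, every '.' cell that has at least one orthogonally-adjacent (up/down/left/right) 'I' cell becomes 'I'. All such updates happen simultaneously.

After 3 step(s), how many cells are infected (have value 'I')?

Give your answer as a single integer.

Step 0 (initial): 2 infected
Step 1: +8 new -> 10 infected
Step 2: +12 new -> 22 infected
Step 3: +12 new -> 34 infected

Answer: 34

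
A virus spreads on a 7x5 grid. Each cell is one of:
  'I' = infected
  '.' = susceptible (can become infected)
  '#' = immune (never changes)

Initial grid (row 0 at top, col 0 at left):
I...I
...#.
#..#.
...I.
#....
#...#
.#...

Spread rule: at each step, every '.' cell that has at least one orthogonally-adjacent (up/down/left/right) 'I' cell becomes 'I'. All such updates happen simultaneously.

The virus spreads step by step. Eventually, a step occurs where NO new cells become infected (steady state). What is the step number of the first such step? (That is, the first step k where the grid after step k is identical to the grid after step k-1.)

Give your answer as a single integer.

Answer: 5

Derivation:
Step 0 (initial): 3 infected
Step 1: +7 new -> 10 infected
Step 2: +8 new -> 18 infected
Step 3: +6 new -> 24 infected
Step 4: +3 new -> 27 infected
Step 5: +0 new -> 27 infected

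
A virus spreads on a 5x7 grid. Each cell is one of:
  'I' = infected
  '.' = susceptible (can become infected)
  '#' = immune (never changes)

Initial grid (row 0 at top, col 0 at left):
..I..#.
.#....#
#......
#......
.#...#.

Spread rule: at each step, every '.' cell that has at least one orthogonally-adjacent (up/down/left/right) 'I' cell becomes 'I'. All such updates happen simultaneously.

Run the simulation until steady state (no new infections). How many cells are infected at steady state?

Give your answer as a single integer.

Step 0 (initial): 1 infected
Step 1: +3 new -> 4 infected
Step 2: +4 new -> 8 infected
Step 3: +5 new -> 13 infected
Step 4: +5 new -> 18 infected
Step 5: +3 new -> 21 infected
Step 6: +3 new -> 24 infected
Step 7: +1 new -> 25 infected
Step 8: +1 new -> 26 infected
Step 9: +0 new -> 26 infected

Answer: 26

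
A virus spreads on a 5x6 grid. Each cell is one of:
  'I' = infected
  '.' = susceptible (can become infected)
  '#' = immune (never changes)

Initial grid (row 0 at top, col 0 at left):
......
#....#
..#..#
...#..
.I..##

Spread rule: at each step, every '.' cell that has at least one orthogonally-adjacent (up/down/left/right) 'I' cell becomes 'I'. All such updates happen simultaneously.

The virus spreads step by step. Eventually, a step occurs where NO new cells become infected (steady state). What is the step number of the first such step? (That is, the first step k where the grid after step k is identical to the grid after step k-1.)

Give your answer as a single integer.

Answer: 10

Derivation:
Step 0 (initial): 1 infected
Step 1: +3 new -> 4 infected
Step 2: +4 new -> 8 infected
Step 3: +2 new -> 10 infected
Step 4: +2 new -> 12 infected
Step 5: +3 new -> 15 infected
Step 6: +3 new -> 18 infected
Step 7: +2 new -> 20 infected
Step 8: +2 new -> 22 infected
Step 9: +1 new -> 23 infected
Step 10: +0 new -> 23 infected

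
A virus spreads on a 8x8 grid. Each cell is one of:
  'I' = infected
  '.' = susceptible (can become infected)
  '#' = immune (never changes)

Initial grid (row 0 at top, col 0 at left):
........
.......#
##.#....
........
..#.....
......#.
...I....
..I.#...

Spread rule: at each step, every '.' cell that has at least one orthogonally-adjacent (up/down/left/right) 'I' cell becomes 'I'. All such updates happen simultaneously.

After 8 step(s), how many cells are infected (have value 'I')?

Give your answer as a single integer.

Step 0 (initial): 2 infected
Step 1: +5 new -> 7 infected
Step 2: +6 new -> 13 infected
Step 3: +7 new -> 20 infected
Step 4: +7 new -> 27 infected
Step 5: +8 new -> 35 infected
Step 6: +6 new -> 41 infected
Step 7: +7 new -> 48 infected
Step 8: +6 new -> 54 infected

Answer: 54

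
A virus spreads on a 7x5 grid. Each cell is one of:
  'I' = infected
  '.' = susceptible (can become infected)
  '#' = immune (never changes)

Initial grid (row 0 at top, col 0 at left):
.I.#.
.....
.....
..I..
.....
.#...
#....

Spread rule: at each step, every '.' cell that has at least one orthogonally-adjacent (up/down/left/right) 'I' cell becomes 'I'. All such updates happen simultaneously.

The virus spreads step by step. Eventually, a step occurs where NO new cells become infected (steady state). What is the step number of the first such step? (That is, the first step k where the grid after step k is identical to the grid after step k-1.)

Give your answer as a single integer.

Step 0 (initial): 2 infected
Step 1: +7 new -> 9 infected
Step 2: +9 new -> 18 infected
Step 3: +7 new -> 25 infected
Step 4: +5 new -> 30 infected
Step 5: +2 new -> 32 infected
Step 6: +0 new -> 32 infected

Answer: 6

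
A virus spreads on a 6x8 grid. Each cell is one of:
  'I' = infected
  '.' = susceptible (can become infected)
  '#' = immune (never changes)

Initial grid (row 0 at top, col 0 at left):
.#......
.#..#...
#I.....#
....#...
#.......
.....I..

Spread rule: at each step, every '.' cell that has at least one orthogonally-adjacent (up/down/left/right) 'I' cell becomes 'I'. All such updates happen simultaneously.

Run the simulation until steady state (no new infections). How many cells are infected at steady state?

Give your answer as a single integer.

Answer: 39

Derivation:
Step 0 (initial): 2 infected
Step 1: +5 new -> 7 infected
Step 2: +10 new -> 17 infected
Step 3: +11 new -> 28 infected
Step 4: +5 new -> 33 infected
Step 5: +3 new -> 36 infected
Step 6: +2 new -> 38 infected
Step 7: +1 new -> 39 infected
Step 8: +0 new -> 39 infected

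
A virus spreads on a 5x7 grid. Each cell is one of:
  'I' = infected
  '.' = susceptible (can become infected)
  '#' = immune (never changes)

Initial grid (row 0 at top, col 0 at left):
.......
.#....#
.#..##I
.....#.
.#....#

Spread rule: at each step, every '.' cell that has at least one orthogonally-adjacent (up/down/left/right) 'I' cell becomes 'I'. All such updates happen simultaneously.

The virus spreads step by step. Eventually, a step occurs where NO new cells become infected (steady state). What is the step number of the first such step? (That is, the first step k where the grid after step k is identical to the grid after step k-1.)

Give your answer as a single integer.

Answer: 2

Derivation:
Step 0 (initial): 1 infected
Step 1: +1 new -> 2 infected
Step 2: +0 new -> 2 infected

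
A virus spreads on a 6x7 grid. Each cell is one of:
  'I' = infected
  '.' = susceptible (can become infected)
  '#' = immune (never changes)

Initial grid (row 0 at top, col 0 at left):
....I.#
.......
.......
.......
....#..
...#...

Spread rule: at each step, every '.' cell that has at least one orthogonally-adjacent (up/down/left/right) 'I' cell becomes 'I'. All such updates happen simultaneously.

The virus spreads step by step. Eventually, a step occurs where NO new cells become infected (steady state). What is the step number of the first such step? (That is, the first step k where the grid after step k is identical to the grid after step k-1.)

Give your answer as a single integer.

Step 0 (initial): 1 infected
Step 1: +3 new -> 4 infected
Step 2: +4 new -> 8 infected
Step 3: +6 new -> 14 infected
Step 4: +6 new -> 20 infected
Step 5: +6 new -> 26 infected
Step 6: +5 new -> 31 infected
Step 7: +5 new -> 36 infected
Step 8: +2 new -> 38 infected
Step 9: +1 new -> 39 infected
Step 10: +0 new -> 39 infected

Answer: 10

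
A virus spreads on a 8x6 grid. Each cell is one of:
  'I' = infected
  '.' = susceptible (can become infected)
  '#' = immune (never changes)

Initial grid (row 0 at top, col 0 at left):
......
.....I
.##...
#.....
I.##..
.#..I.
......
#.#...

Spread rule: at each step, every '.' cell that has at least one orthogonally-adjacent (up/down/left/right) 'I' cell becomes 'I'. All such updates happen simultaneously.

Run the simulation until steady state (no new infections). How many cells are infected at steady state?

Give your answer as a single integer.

Step 0 (initial): 3 infected
Step 1: +9 new -> 12 infected
Step 2: +12 new -> 24 infected
Step 3: +9 new -> 33 infected
Step 4: +3 new -> 36 infected
Step 5: +2 new -> 38 infected
Step 6: +2 new -> 40 infected
Step 7: +0 new -> 40 infected

Answer: 40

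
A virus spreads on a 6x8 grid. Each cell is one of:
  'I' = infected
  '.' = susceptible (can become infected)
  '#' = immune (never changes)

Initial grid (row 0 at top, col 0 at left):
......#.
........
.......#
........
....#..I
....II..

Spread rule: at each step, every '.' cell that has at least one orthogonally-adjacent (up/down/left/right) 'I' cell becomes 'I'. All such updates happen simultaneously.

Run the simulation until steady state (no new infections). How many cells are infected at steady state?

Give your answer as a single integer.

Step 0 (initial): 3 infected
Step 1: +6 new -> 9 infected
Step 2: +4 new -> 13 infected
Step 3: +6 new -> 19 infected
Step 4: +7 new -> 26 infected
Step 5: +7 new -> 33 infected
Step 6: +6 new -> 39 infected
Step 7: +3 new -> 42 infected
Step 8: +2 new -> 44 infected
Step 9: +1 new -> 45 infected
Step 10: +0 new -> 45 infected

Answer: 45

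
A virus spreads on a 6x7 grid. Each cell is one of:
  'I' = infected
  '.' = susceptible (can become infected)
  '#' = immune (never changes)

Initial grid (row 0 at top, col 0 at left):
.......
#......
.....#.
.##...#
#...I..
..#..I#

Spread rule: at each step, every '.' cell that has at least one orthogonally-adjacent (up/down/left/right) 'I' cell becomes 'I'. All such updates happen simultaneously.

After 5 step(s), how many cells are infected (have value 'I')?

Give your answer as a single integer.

Step 0 (initial): 2 infected
Step 1: +4 new -> 6 infected
Step 2: +6 new -> 12 infected
Step 3: +3 new -> 15 infected
Step 4: +5 new -> 20 infected
Step 5: +6 new -> 26 infected

Answer: 26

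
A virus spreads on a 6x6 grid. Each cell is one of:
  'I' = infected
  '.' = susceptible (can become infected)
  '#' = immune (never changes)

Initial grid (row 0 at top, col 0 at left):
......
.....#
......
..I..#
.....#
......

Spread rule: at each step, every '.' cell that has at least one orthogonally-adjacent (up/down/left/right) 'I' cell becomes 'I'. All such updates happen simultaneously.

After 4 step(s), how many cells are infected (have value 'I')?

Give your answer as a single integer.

Step 0 (initial): 1 infected
Step 1: +4 new -> 5 infected
Step 2: +8 new -> 13 infected
Step 3: +9 new -> 22 infected
Step 4: +7 new -> 29 infected

Answer: 29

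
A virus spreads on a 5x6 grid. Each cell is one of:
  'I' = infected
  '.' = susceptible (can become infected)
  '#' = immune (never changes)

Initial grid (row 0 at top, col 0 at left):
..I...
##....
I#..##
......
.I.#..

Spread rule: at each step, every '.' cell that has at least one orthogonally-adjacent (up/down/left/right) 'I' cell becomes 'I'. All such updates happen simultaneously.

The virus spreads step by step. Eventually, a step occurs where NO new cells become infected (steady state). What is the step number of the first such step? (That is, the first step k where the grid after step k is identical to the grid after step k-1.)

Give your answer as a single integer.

Answer: 7

Derivation:
Step 0 (initial): 3 infected
Step 1: +7 new -> 10 infected
Step 2: +5 new -> 15 infected
Step 3: +4 new -> 19 infected
Step 4: +2 new -> 21 infected
Step 5: +2 new -> 23 infected
Step 6: +1 new -> 24 infected
Step 7: +0 new -> 24 infected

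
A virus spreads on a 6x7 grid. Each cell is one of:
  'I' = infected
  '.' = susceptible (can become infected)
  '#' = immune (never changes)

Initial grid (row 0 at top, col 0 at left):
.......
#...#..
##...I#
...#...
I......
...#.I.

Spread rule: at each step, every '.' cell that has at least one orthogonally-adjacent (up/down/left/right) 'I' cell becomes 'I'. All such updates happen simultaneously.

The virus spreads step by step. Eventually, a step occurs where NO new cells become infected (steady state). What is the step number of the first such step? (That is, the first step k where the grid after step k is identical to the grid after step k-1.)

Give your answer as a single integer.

Answer: 8

Derivation:
Step 0 (initial): 3 infected
Step 1: +9 new -> 12 infected
Step 2: +10 new -> 22 infected
Step 3: +7 new -> 29 infected
Step 4: +2 new -> 31 infected
Step 5: +2 new -> 33 infected
Step 6: +1 new -> 34 infected
Step 7: +1 new -> 35 infected
Step 8: +0 new -> 35 infected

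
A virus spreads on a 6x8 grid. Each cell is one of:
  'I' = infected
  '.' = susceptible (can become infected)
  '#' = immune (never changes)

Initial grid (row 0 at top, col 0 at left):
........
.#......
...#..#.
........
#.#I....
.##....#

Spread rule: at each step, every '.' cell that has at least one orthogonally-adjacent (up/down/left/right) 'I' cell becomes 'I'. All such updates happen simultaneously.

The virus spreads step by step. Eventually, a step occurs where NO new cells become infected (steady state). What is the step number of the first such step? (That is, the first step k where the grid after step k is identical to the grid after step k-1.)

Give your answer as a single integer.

Step 0 (initial): 1 infected
Step 1: +3 new -> 4 infected
Step 2: +4 new -> 8 infected
Step 3: +6 new -> 14 infected
Step 4: +9 new -> 23 infected
Step 5: +6 new -> 29 infected
Step 6: +6 new -> 35 infected
Step 7: +3 new -> 38 infected
Step 8: +1 new -> 39 infected
Step 9: +0 new -> 39 infected

Answer: 9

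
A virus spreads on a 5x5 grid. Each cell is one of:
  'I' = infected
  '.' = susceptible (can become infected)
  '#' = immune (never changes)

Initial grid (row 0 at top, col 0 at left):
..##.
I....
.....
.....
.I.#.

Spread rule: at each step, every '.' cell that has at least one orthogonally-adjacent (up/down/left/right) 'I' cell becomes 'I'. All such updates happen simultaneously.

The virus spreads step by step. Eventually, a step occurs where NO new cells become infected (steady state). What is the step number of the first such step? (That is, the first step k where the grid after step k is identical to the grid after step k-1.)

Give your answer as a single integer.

Answer: 6

Derivation:
Step 0 (initial): 2 infected
Step 1: +6 new -> 8 infected
Step 2: +5 new -> 13 infected
Step 3: +3 new -> 16 infected
Step 4: +3 new -> 19 infected
Step 5: +3 new -> 22 infected
Step 6: +0 new -> 22 infected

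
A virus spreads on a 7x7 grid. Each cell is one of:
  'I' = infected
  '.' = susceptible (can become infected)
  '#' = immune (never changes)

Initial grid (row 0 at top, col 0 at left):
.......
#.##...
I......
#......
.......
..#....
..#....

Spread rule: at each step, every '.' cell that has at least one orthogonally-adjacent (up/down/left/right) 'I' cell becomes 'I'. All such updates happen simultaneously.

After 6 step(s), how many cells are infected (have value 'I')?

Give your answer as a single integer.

Step 0 (initial): 1 infected
Step 1: +1 new -> 2 infected
Step 2: +3 new -> 5 infected
Step 3: +4 new -> 9 infected
Step 4: +7 new -> 16 infected
Step 5: +7 new -> 23 infected
Step 6: +7 new -> 30 infected

Answer: 30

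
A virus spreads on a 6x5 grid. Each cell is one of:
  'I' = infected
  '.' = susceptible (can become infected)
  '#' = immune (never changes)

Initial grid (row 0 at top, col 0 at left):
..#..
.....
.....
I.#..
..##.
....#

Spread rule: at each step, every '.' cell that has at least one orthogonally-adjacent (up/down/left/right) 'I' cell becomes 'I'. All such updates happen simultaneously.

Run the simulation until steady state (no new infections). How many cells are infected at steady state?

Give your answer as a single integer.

Step 0 (initial): 1 infected
Step 1: +3 new -> 4 infected
Step 2: +4 new -> 8 infected
Step 3: +4 new -> 12 infected
Step 4: +4 new -> 16 infected
Step 5: +4 new -> 20 infected
Step 6: +3 new -> 23 infected
Step 7: +2 new -> 25 infected
Step 8: +0 new -> 25 infected

Answer: 25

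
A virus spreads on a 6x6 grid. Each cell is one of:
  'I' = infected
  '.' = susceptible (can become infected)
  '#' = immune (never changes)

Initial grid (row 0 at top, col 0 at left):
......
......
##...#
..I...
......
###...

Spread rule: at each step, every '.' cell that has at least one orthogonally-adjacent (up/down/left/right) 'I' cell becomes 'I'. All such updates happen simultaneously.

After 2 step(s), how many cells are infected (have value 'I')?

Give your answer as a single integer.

Answer: 11

Derivation:
Step 0 (initial): 1 infected
Step 1: +4 new -> 5 infected
Step 2: +6 new -> 11 infected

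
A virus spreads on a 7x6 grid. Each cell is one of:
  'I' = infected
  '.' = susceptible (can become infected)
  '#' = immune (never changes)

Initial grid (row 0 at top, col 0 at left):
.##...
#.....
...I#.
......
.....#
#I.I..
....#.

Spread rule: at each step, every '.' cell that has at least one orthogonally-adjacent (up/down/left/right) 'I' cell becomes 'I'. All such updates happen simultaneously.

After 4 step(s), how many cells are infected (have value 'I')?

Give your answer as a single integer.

Answer: 34

Derivation:
Step 0 (initial): 3 infected
Step 1: +9 new -> 12 infected
Step 2: +13 new -> 25 infected
Step 3: +7 new -> 32 infected
Step 4: +2 new -> 34 infected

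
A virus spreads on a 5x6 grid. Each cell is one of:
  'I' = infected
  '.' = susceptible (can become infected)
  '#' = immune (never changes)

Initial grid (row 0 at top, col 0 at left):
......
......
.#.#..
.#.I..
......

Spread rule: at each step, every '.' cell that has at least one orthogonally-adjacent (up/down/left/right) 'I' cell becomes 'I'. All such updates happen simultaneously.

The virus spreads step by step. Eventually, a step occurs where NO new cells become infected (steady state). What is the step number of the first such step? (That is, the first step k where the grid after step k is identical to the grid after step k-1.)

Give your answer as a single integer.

Answer: 7

Derivation:
Step 0 (initial): 1 infected
Step 1: +3 new -> 4 infected
Step 2: +5 new -> 9 infected
Step 3: +5 new -> 14 infected
Step 4: +6 new -> 20 infected
Step 5: +5 new -> 25 infected
Step 6: +2 new -> 27 infected
Step 7: +0 new -> 27 infected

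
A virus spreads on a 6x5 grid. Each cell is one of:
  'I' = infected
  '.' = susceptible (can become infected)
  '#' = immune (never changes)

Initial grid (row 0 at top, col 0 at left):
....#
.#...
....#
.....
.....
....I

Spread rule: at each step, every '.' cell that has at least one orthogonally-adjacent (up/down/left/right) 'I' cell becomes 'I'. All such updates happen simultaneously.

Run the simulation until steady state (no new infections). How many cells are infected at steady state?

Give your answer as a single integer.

Step 0 (initial): 1 infected
Step 1: +2 new -> 3 infected
Step 2: +3 new -> 6 infected
Step 3: +3 new -> 9 infected
Step 4: +4 new -> 13 infected
Step 5: +4 new -> 17 infected
Step 6: +5 new -> 22 infected
Step 7: +2 new -> 24 infected
Step 8: +2 new -> 26 infected
Step 9: +1 new -> 27 infected
Step 10: +0 new -> 27 infected

Answer: 27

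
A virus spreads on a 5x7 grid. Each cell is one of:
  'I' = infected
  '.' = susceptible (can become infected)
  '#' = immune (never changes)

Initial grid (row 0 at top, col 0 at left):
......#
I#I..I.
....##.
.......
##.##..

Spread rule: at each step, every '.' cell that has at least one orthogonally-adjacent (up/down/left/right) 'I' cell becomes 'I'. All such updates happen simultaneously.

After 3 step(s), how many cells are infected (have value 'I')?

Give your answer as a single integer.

Answer: 23

Derivation:
Step 0 (initial): 3 infected
Step 1: +8 new -> 11 infected
Step 2: +8 new -> 19 infected
Step 3: +4 new -> 23 infected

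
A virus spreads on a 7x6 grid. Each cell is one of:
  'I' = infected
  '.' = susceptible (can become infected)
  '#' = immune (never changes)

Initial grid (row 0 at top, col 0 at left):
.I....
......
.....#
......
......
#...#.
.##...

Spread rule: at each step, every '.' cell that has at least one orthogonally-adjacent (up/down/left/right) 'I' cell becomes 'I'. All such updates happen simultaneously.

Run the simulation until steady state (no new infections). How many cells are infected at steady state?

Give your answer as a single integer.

Answer: 36

Derivation:
Step 0 (initial): 1 infected
Step 1: +3 new -> 4 infected
Step 2: +4 new -> 8 infected
Step 3: +5 new -> 13 infected
Step 4: +6 new -> 19 infected
Step 5: +6 new -> 25 infected
Step 6: +3 new -> 28 infected
Step 7: +3 new -> 31 infected
Step 8: +2 new -> 33 infected
Step 9: +2 new -> 35 infected
Step 10: +1 new -> 36 infected
Step 11: +0 new -> 36 infected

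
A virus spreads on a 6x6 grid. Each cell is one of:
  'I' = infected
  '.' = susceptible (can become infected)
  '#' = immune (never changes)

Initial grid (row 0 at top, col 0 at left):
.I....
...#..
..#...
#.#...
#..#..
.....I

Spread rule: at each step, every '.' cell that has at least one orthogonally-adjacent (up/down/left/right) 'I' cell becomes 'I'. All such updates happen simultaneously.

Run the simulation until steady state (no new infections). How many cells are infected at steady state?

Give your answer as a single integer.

Step 0 (initial): 2 infected
Step 1: +5 new -> 7 infected
Step 2: +7 new -> 14 infected
Step 3: +6 new -> 20 infected
Step 4: +8 new -> 28 infected
Step 5: +2 new -> 30 infected
Step 6: +0 new -> 30 infected

Answer: 30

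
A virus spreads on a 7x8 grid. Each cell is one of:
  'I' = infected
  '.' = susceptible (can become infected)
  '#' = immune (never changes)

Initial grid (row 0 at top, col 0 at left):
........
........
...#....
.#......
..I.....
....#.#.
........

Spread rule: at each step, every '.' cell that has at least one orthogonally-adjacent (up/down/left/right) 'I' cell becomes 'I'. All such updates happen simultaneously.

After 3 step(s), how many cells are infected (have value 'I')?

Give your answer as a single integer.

Answer: 20

Derivation:
Step 0 (initial): 1 infected
Step 1: +4 new -> 5 infected
Step 2: +7 new -> 12 infected
Step 3: +8 new -> 20 infected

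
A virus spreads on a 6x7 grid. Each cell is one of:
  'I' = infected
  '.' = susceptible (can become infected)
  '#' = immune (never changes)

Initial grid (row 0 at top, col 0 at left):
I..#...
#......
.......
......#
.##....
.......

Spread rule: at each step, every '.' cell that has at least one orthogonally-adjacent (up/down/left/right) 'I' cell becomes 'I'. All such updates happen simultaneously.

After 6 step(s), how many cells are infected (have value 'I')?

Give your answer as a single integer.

Answer: 19

Derivation:
Step 0 (initial): 1 infected
Step 1: +1 new -> 2 infected
Step 2: +2 new -> 4 infected
Step 3: +2 new -> 6 infected
Step 4: +4 new -> 10 infected
Step 5: +4 new -> 14 infected
Step 6: +5 new -> 19 infected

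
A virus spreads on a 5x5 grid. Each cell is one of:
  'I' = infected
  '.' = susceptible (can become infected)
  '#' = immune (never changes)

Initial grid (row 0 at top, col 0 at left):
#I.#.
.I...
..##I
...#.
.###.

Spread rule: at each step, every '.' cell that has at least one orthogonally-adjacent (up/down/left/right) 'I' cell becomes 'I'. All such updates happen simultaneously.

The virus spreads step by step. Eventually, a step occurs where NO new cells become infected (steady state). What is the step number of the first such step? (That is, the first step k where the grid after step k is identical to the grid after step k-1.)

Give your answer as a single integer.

Step 0 (initial): 3 infected
Step 1: +6 new -> 9 infected
Step 2: +5 new -> 14 infected
Step 3: +2 new -> 16 infected
Step 4: +1 new -> 17 infected
Step 5: +0 new -> 17 infected

Answer: 5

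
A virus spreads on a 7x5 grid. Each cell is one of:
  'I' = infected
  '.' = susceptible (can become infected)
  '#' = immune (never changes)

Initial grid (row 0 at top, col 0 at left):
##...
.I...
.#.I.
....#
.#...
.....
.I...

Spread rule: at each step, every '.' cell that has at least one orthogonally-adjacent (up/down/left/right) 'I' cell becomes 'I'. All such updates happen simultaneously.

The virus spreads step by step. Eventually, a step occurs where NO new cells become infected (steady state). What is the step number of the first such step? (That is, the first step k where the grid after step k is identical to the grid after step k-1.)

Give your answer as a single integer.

Step 0 (initial): 3 infected
Step 1: +9 new -> 12 infected
Step 2: +9 new -> 21 infected
Step 3: +8 new -> 29 infected
Step 4: +1 new -> 30 infected
Step 5: +0 new -> 30 infected

Answer: 5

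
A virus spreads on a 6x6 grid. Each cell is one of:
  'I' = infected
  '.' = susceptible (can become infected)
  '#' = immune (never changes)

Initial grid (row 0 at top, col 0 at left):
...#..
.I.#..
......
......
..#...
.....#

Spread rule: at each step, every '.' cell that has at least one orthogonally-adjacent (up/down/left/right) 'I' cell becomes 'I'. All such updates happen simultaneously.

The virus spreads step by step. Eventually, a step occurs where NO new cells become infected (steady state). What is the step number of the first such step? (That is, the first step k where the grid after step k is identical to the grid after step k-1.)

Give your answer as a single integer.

Step 0 (initial): 1 infected
Step 1: +4 new -> 5 infected
Step 2: +5 new -> 10 infected
Step 3: +4 new -> 14 infected
Step 4: +4 new -> 18 infected
Step 5: +6 new -> 24 infected
Step 6: +5 new -> 29 infected
Step 7: +3 new -> 32 infected
Step 8: +0 new -> 32 infected

Answer: 8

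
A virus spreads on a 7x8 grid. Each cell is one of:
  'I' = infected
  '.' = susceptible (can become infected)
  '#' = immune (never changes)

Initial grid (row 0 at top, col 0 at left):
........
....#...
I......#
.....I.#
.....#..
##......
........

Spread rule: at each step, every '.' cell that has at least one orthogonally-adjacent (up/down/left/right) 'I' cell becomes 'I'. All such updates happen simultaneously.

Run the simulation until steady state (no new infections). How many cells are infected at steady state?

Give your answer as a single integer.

Answer: 50

Derivation:
Step 0 (initial): 2 infected
Step 1: +6 new -> 8 infected
Step 2: +11 new -> 19 infected
Step 3: +11 new -> 30 infected
Step 4: +11 new -> 41 infected
Step 5: +6 new -> 47 infected
Step 6: +1 new -> 48 infected
Step 7: +1 new -> 49 infected
Step 8: +1 new -> 50 infected
Step 9: +0 new -> 50 infected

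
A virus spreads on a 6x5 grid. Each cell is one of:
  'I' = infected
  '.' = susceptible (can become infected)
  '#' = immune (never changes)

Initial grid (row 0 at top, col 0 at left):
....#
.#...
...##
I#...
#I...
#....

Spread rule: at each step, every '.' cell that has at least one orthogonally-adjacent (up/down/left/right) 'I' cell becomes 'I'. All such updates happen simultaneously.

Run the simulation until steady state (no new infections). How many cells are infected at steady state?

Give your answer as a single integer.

Step 0 (initial): 2 infected
Step 1: +3 new -> 5 infected
Step 2: +5 new -> 10 infected
Step 3: +5 new -> 15 infected
Step 4: +4 new -> 19 infected
Step 5: +2 new -> 21 infected
Step 6: +2 new -> 23 infected
Step 7: +0 new -> 23 infected

Answer: 23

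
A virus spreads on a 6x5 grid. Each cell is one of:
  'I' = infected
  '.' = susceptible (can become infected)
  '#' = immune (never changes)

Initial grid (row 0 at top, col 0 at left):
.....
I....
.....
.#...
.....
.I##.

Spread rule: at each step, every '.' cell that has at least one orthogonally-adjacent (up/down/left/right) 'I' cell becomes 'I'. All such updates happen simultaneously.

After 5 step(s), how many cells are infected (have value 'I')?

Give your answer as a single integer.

Step 0 (initial): 2 infected
Step 1: +5 new -> 7 infected
Step 2: +6 new -> 13 infected
Step 3: +5 new -> 18 infected
Step 4: +5 new -> 23 infected
Step 5: +4 new -> 27 infected

Answer: 27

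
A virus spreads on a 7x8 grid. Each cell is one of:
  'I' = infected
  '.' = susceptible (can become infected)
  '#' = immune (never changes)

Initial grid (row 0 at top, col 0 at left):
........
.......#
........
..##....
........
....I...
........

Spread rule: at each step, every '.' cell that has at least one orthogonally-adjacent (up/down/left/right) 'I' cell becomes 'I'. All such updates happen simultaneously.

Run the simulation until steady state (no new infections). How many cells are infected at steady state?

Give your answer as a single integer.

Answer: 53

Derivation:
Step 0 (initial): 1 infected
Step 1: +4 new -> 5 infected
Step 2: +7 new -> 12 infected
Step 3: +8 new -> 20 infected
Step 4: +9 new -> 29 infected
Step 5: +9 new -> 38 infected
Step 6: +7 new -> 45 infected
Step 7: +4 new -> 49 infected
Step 8: +3 new -> 52 infected
Step 9: +1 new -> 53 infected
Step 10: +0 new -> 53 infected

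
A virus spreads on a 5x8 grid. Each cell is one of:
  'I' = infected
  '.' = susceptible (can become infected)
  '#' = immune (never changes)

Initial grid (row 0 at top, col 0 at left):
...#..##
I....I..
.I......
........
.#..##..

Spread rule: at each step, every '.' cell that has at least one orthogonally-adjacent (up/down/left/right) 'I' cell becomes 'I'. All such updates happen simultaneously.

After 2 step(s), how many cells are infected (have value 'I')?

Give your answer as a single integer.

Answer: 23

Derivation:
Step 0 (initial): 3 infected
Step 1: +9 new -> 12 infected
Step 2: +11 new -> 23 infected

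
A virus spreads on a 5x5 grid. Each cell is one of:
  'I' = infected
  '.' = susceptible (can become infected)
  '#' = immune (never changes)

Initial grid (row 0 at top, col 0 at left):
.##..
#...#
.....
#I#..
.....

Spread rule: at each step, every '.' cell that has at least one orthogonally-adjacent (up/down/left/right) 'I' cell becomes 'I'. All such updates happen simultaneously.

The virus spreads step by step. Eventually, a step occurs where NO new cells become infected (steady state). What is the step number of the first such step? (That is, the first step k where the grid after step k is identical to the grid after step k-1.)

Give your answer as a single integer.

Step 0 (initial): 1 infected
Step 1: +2 new -> 3 infected
Step 2: +5 new -> 8 infected
Step 3: +3 new -> 11 infected
Step 4: +4 new -> 15 infected
Step 5: +2 new -> 17 infected
Step 6: +1 new -> 18 infected
Step 7: +0 new -> 18 infected

Answer: 7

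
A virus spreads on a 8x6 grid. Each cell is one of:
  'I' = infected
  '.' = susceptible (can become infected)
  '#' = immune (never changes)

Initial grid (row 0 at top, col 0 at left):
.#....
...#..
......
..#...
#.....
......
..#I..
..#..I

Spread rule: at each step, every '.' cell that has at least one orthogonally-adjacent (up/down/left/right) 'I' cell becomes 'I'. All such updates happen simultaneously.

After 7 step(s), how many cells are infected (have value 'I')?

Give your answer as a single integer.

Step 0 (initial): 2 infected
Step 1: +5 new -> 7 infected
Step 2: +4 new -> 11 infected
Step 3: +5 new -> 16 infected
Step 4: +6 new -> 22 infected
Step 5: +6 new -> 28 infected
Step 6: +6 new -> 34 infected
Step 7: +5 new -> 39 infected

Answer: 39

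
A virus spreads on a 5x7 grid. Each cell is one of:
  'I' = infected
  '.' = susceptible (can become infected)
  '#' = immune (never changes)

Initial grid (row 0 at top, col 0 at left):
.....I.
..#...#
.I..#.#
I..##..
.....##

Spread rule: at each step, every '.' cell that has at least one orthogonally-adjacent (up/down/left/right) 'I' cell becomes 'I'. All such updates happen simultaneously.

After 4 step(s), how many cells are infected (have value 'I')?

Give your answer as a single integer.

Answer: 26

Derivation:
Step 0 (initial): 3 infected
Step 1: +8 new -> 11 infected
Step 2: +8 new -> 19 infected
Step 3: +5 new -> 24 infected
Step 4: +2 new -> 26 infected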